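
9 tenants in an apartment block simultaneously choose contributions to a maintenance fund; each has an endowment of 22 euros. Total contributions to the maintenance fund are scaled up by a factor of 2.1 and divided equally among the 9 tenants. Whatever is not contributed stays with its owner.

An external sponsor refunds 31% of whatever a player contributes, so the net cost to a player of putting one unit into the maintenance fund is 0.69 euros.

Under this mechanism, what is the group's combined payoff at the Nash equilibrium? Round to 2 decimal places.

198.00 euros

The effective private return is (2.1/9) / 0.69 = 0.3382, which is still under 1, so the mechanism doesn't change anyone's dominant strategy: zero contribution.
At the Nash equilibrium no one contributes; group total payoff = 9 × 22 = 198.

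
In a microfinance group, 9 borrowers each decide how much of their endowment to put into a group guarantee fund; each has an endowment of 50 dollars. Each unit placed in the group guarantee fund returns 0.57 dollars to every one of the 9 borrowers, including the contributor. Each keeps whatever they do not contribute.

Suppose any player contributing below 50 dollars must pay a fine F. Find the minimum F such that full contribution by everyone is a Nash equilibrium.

Given the others contribute fully, the best deviation is to contribute 0 (any partial contribution still incurs the fine and gives up units whose private return 0.57 is below 1).
Deviating from 50 to 0 saves 50 dollars but forfeits the deviator's share of the drop in the group guarantee fund: 0.57 × 50 = 28.50.
So the deviation gain is 50 − 28.50 = 21.50, and the fine must be at least 21.50 dollars to wipe it out.

21.50 dollars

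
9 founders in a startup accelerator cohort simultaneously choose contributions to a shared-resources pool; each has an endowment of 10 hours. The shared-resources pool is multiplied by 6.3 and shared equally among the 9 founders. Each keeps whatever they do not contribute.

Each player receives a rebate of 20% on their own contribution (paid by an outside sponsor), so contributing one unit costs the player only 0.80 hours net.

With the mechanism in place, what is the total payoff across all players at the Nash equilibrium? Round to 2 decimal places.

90.00 hours

With the mechanism, a contributed unit returns (6.3/9) / 0.80 = 0.8750 per unit of net cost — still below 1 — so contributing 0 remains dominant for every player.
Everyone keeps their endowment and the group total is 9 × 10 = 90.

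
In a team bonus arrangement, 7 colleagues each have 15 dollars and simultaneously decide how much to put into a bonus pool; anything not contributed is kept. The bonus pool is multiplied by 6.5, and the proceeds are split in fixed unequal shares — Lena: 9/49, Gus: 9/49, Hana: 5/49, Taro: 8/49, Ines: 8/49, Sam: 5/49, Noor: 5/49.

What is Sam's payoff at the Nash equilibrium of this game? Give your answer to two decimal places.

Player j's private return per contributed unit is 6.5 × (j's share). Contributing is weakly dominant for j when that share is at least 1/6.5 = 0.1538, and contributing 0 is dominant otherwise.
The shares above 0.1538 belong to Lena, Gus, Taro and Ines, contributing 15 each; the remaining 3 contribute 0. Total contributed: 60.
Sam keeps 15 and receives 6.5 × 60 × 5/49 = 39.80 from the bonus pool, for a payoff of 54.80.

54.80 dollars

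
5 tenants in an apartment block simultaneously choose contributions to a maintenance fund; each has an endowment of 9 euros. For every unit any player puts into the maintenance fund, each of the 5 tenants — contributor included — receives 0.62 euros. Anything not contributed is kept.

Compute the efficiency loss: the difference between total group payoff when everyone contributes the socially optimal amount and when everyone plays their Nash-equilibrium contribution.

94.50 euros

The private return per contributed unit is 0.62 < 1, so contributing 0 is dominant for every player. At the Nash equilibrium everyone keeps their 9, and the group total is 5 × 9 = 45.
Each contributed unit returns 3.100 to the group as a whole (0.62 to each of 5 players), which exceeds 1, so the social optimum is full contribution: group total = 3.100 × 45 = 139.50.
Efficiency loss = 139.50 − 45 = 94.50.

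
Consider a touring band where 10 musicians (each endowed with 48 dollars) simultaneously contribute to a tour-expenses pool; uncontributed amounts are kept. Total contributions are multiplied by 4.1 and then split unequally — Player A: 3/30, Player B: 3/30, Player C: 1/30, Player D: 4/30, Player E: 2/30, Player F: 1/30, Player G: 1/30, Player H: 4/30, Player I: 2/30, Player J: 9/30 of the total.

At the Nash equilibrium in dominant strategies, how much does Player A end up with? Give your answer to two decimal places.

67.68 dollars

A player with share s gets back 4.1·s per unit contributed, so full contribution is dominant for anyone with s > 1/4.1 = 0.2439 and zero contribution is dominant for anyone below.
The only share above 0.2439 is Player J's 9/30, contributing 48; the remaining 9 contribute 0. Total contributed: 48.
Player A keeps 48 and receives 4.1 × 48 × 3/30 = 19.68 from the tour-expenses pool, for a payoff of 67.68.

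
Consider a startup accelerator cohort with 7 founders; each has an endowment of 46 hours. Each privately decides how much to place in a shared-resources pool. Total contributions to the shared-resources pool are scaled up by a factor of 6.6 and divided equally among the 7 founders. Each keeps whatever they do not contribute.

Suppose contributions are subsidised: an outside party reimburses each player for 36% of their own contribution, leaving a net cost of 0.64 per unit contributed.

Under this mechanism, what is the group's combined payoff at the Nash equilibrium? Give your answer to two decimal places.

2241.12 hours

With the mechanism, a contributed unit returns (6.6/7) / 0.64 = 1.4732 per unit of net cost to the contributor — now above 1 — so contributing fully is weakly dominant for every player.
At the Nash equilibrium everyone contributes 46. Group total payoff = 7 × (46 × 0.36 + 6.6 × 46) = 2241.12.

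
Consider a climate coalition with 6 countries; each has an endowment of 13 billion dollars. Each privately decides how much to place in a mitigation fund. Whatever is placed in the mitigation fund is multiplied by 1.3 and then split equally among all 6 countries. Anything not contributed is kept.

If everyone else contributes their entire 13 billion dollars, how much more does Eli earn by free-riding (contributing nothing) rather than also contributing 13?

10.18 billion dollars

Switching from a contribution of 13 to 0 lets Eli keep an extra 13 billion dollars, but lowers the mitigation fund by 13, which costs Eli their own share of that drop: 1.3/6 × 13 = 2.82.
Net gain = 13 − 2.82 = 10.18. The private return per contributed unit (0.2167) is below 1, so free-riding is indeed the best response regardless of what the others do.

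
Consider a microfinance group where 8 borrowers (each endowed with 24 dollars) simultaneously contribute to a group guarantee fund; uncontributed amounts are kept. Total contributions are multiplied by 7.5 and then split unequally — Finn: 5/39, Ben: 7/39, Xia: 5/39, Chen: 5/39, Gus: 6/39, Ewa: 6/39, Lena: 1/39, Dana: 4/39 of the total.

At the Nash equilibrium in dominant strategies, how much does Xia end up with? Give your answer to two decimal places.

93.23 dollars

Player j's private return per contributed unit is 7.5 × (j's share). Contributing is weakly dominant for j when that share is at least 1/7.5 = 0.1333, and contributing 0 is dominant otherwise.
Ben, Gus and Ewa are above the threshold, contributing 24 each; the remaining 5 contribute 0. Total contributed: 72.
Xia keeps 24 and receives 7.5 × 72 × 5/39 = 69.23 from the group guarantee fund, for a payoff of 93.23.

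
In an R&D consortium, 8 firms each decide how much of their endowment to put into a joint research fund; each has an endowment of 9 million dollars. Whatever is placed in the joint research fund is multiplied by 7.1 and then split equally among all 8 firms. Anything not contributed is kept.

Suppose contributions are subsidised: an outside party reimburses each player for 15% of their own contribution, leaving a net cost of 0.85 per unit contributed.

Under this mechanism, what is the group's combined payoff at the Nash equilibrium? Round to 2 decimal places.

522.00 million dollars

The effective private return per unit is now (7.1/8) / 0.85 = 1.0441 > 1, so every player's dominant strategy flips to full contribution.
At the Nash equilibrium everyone contributes 9. Group total payoff = 8 × (9 × 0.15 + 7.1 × 9) = 522.00.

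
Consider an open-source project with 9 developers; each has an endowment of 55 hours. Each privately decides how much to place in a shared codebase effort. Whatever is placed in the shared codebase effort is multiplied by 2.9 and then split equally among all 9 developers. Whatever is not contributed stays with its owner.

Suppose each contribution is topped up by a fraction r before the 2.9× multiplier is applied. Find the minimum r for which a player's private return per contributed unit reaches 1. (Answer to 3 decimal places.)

2.103

With matching at rate r, one contributed unit becomes (1 + r) in the shared codebase effort and returns 2.9 × (1 + r) / 9 to the contributor.
Setting this equal to 1: 1 + r = 9/2.9 = 3.1034.
So the minimum matching rate is r = 3.1034 − 1 = 2.103.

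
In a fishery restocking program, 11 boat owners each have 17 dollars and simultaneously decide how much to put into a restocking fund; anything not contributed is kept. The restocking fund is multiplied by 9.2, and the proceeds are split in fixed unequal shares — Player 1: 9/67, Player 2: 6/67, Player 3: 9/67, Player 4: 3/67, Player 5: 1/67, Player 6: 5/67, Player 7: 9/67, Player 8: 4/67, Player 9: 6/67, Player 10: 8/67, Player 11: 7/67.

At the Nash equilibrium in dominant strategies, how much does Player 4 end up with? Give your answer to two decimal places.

45.01 dollars

For player j, contributing a unit is worthwhile iff 9.2 × (j's share) ≥ 1, i.e. iff j's share is at least 0.1087.
The shares above 0.1087 belong to Player 1, Player 3, Player 7 and Player 10, contributing 17 each; the remaining 7 contribute 0. Total contributed: 68.
Player 4 keeps 17 and receives 9.2 × 68 × 3/67 = 28.01 from the restocking fund, for a payoff of 45.01.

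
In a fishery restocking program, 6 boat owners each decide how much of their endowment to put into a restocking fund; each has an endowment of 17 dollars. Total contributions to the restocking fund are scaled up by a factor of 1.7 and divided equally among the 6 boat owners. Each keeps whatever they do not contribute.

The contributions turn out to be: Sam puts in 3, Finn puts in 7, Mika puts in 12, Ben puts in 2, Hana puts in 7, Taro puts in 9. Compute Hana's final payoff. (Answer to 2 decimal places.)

Total contributed: 3 + 7 + 12 + 2 + 7 + 9 = 40.
Each receives 1.7 × 40 / 6 = 11.33 from the restocking fund.
Hana keeps 17 − 7 = 10, so Hana's payoff is 10 + 11.33 = 21.33.

21.33 dollars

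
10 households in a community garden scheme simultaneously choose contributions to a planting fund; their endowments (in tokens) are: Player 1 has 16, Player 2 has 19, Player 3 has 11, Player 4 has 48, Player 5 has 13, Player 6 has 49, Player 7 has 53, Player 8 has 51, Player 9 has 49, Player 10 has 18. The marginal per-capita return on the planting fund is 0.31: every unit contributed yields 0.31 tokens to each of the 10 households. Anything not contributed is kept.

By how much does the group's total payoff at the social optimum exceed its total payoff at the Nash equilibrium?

686.70 tokens

The private return per contributed unit is 0.31 < 1 for everyone, so the Nash equilibrium is zero contribution and the group total is Σ E_j = 16 + 19 + 11 + 48 + 13 + 49 + 53 + 51 + 49 + 18 = 327.
Each contributed unit returns 3.100 to the group, so the social optimum is full contribution by everyone: group total = 3.100 × 327 = 1013.70.
Efficiency loss = (3.100 − 1) × 327 = 686.70.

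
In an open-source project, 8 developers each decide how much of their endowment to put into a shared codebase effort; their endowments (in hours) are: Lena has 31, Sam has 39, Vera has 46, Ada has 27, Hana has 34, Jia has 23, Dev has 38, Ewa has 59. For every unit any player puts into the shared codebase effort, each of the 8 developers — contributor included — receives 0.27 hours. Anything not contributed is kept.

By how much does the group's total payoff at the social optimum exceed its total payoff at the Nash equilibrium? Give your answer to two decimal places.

344.52 hours

The private return per contributed unit is 0.27 < 1 for everyone, so the Nash equilibrium is zero contribution and the group total is Σ E_j = 31 + 39 + 46 + 27 + 34 + 23 + 38 + 59 = 297.
Each contributed unit returns 2.160 to the group, so the social optimum is full contribution by everyone: group total = 2.160 × 297 = 641.52.
Efficiency loss = (2.160 − 1) × 297 = 344.52.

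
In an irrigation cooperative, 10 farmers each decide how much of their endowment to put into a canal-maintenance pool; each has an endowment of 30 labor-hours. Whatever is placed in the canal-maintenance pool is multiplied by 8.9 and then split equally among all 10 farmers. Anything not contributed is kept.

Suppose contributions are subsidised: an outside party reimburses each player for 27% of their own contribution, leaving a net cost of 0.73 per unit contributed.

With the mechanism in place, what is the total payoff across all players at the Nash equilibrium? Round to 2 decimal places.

2751.00 labor-hours

With the mechanism, a contributed unit returns (8.9/10) / 0.73 = 1.2192 per unit of net cost to the contributor — now above 1 — so contributing fully is weakly dominant for every player.
At the Nash equilibrium everyone contributes 30. Group total payoff = 10 × (30 × 0.27 + 8.9 × 30) = 2751.00.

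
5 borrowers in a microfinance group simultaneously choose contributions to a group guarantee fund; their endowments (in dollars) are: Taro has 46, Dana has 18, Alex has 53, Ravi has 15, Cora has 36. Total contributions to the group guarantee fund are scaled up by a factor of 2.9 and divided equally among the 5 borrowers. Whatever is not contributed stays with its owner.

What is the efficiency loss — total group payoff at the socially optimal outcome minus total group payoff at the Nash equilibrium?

319.20 dollars

The private return per contributed unit is 2.9/5 = 0.5800 < 1 for every player regardless of endowment, so the Nash equilibrium is zero contribution and the group total is Σ E_j = 46 + 18 + 53 + 15 + 36 = 168.
Each contributed unit returns 2.900 to the group, so the social optimum is full contribution by everyone: group total = 2.900 × 168 = 487.20.
Efficiency loss = (2.900 − 1) × 168 = 319.20.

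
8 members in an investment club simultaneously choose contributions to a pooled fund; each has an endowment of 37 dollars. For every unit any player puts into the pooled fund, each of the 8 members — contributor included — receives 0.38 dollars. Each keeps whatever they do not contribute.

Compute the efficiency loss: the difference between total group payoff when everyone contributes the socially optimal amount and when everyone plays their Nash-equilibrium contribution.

603.84 dollars

The private return per contributed unit is 0.38 < 1, so contributing 0 is dominant for every player. At the Nash equilibrium everyone keeps their 37, and the group total is 8 × 37 = 296.
Each contributed unit returns 3.040 to the group as a whole (0.38 to each of 8 players), which exceeds 1, so the social optimum is full contribution: group total = 3.040 × 296 = 899.84.
Efficiency loss = 899.84 − 296 = 603.84.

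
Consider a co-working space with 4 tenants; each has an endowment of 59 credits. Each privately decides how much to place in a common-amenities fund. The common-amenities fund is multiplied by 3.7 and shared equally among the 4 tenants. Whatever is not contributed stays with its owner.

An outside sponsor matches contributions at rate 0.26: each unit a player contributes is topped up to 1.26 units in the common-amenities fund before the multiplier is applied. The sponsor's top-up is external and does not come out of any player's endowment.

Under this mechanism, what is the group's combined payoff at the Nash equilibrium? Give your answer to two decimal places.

1100.23 credits

Under the mechanism each unit contributed yields 3.7 × 1.26 / 4 = 1.1655 back to its contributor per unit of net cost, which exceeds 1, making full contribution the dominant choice for everyone.
So the Nash equilibrium is full contribution by all 4; the group earns 3.7 × 1.26 × 236 = 1100.23.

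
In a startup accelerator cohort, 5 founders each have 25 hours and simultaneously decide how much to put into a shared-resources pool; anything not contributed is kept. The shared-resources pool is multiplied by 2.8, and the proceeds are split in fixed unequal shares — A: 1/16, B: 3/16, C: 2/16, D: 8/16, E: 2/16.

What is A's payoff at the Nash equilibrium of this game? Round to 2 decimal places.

A player with share s gets back 2.8·s per unit contributed, so full contribution is dominant for anyone with s > 1/2.8 = 0.3571 and zero contribution is dominant for anyone below.
D alone (share 8/16) is above the threshold, contributing 25; the remaining 4 contribute 0. Total contributed: 25.
A keeps 25 and receives 2.8 × 25 × 1/16 = 4.38 from the shared-resources pool, for a payoff of 29.38.

29.38 hours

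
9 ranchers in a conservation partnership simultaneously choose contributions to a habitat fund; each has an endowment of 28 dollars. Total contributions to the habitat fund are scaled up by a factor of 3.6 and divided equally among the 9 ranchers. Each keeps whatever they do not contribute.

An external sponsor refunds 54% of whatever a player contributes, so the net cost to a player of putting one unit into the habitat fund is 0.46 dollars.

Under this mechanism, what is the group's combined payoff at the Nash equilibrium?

The effective private return is (3.6/9) / 0.46 = 0.8696, which is still under 1, so the mechanism doesn't change anyone's dominant strategy: zero contribution.
Everyone keeps their endowment and the group total is 9 × 28 = 252.

252.00 dollars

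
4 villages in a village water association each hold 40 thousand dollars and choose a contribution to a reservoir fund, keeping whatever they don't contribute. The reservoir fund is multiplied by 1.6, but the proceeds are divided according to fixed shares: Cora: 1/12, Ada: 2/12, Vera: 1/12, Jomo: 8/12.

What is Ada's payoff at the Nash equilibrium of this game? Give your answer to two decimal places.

A player with share s gets back 1.6·s per unit contributed, so full contribution is dominant for anyone with s > 1/1.6 = 0.6250 and zero contribution is dominant for anyone below.
Jomo alone (share 8/12) is above the threshold, contributing 40; the remaining 3 contribute 0. Total contributed: 40.
Ada keeps 40 and receives 1.6 × 40 × 2/12 = 10.67 from the reservoir fund, for a payoff of 50.67.

50.67 thousand dollars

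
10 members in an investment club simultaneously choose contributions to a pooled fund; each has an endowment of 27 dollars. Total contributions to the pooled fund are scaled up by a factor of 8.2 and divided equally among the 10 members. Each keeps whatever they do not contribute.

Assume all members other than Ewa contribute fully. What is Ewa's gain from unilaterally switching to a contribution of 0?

4.86 dollars

Switching from a contribution of 27 to 0 lets Ewa keep an extra 27 dollars, but lowers the pooled fund by 27, which costs Ewa their own share of that drop: 8.2/10 × 27 = 22.14.
Net gain = 27 − 22.14 = 4.86. The private return per contributed unit (0.8200) is below 1, so free-riding is indeed the best response regardless of what the others do.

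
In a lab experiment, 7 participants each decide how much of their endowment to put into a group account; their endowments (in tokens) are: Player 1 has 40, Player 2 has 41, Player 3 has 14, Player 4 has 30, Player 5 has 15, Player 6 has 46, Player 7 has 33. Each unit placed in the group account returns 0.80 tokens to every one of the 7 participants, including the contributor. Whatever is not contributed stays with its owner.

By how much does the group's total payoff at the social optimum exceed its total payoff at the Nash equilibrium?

1007.40 tokens

The private return per contributed unit is 0.80 < 1 for everyone, so the Nash equilibrium is zero contribution and the group total is Σ E_j = 40 + 41 + 14 + 30 + 15 + 46 + 33 = 219.
Each contributed unit returns 5.600 to the group, so the social optimum is full contribution by everyone: group total = 5.600 × 219 = 1226.40.
Efficiency loss = (5.600 − 1) × 219 = 1007.40.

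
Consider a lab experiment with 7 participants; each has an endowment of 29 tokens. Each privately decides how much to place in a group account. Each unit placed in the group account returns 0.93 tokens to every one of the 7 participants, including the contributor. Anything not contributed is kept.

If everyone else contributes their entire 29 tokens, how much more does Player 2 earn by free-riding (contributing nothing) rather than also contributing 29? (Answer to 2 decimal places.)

2.03 tokens

Switching from a contribution of 29 to 0 lets Player 2 keep an extra 29 tokens, but lowers the group account by 29, which costs Player 2 their own share of that drop: 0.93 × 29 = 26.97.
Net gain = 29 − 26.97 = 2.03. The private return per contributed unit (0.93) is below 1, so free-riding is indeed the best response regardless of what the others do.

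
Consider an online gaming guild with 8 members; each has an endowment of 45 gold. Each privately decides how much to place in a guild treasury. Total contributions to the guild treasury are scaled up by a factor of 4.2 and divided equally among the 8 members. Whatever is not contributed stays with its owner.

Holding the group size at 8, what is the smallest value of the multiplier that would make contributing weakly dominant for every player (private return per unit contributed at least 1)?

8

A contributed unit returns (multiplier)/8 to its contributor.
This reaches 1 exactly when the multiplier is 8.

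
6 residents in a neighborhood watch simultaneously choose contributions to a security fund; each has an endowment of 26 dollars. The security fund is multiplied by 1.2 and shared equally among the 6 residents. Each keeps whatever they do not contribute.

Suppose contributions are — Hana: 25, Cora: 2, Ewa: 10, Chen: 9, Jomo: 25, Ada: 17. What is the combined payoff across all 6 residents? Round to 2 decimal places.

173.60 dollars

Total contributed: 25 + 2 + 10 + 9 + 25 + 17 = 88; total kept: 6 × 26 − 88 = 68.
The security fund pays out 1.2 × 88 = 105.60 in aggregate.
Group total = 68 + 105.60 = 173.60.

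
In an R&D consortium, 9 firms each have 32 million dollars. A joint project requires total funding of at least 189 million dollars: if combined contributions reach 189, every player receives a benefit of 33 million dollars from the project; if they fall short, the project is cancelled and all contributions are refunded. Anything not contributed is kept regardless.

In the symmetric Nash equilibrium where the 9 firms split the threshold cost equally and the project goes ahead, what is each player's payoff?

Equal share of the threshold: 189/9 = 21.
At this profile no one gains by cutting their contribution: any cut drops the total below 189, the project is cancelled, contributions are refunded, and the deviator ends with 32, which is less than 32 − 21 + 33 = 44. Contributing more than 21 just wastes the excess. So contributing exactly 21 is a best response.
Each player's payoff: 32 − 21 + 33 = 44.

44 million dollars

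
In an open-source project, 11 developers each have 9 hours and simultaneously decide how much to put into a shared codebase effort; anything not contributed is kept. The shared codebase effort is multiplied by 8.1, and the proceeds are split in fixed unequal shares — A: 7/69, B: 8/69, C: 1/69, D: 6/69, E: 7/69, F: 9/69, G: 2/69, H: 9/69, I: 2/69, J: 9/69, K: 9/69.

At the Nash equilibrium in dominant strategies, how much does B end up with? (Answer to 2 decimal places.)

42.81 hours

Each unit j contributes comes back to j as 8.1 × (j's share), so j prefers to contribute only if that share exceeds 1/8.1 = 0.1235; otherwise keeping the unit dominates.
The shares above 0.1235 belong to F, H, J and K, contributing 9 each; the remaining 7 contribute 0. Total contributed: 36.
B keeps 9 and receives 8.1 × 36 × 8/69 = 33.81 from the shared codebase effort, for a payoff of 42.81.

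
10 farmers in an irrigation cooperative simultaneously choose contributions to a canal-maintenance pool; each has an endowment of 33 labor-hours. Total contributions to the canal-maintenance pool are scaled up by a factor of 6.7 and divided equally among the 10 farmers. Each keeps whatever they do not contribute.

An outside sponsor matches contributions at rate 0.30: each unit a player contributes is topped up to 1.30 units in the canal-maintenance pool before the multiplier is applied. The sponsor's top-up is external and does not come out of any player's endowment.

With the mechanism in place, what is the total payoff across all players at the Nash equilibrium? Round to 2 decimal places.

330.00 labor-hours

Even with the mechanism, each unit contributed returns only 6.7 × 1.30 / 10 = 0.8710 per unit of net cost, so contributing nothing is still dominant.
Everyone keeps their endowment and the group total is 10 × 33 = 330.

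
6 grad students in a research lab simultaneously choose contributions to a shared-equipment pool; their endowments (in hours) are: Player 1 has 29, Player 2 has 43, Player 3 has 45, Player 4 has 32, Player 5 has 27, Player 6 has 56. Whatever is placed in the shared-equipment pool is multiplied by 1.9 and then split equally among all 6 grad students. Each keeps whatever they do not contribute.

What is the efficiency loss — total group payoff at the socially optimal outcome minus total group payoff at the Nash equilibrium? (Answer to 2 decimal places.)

208.80 hours

The private return per contributed unit is 1.9/6 = 0.3167 < 1 for every player regardless of endowment, so the Nash equilibrium is zero contribution and the group total is Σ E_j = 29 + 43 + 45 + 32 + 27 + 56 = 232.
Each contributed unit returns 1.900 to the group, so the social optimum is full contribution by everyone: group total = 1.900 × 232 = 440.80.
Efficiency loss = (1.900 − 1) × 232 = 208.80.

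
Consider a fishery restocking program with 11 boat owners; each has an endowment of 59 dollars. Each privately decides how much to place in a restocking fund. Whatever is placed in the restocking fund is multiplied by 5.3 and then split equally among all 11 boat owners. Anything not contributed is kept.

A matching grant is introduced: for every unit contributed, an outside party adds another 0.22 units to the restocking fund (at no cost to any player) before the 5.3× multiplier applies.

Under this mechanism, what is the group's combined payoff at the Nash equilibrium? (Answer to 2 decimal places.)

With the mechanism, a contributed unit returns 5.3 × 1.22 / 11 = 0.5878 per unit of net cost — still below 1 — so contributing 0 remains dominant for every player.
At the Nash equilibrium no one contributes; group total payoff = 11 × 59 = 649.

649.00 dollars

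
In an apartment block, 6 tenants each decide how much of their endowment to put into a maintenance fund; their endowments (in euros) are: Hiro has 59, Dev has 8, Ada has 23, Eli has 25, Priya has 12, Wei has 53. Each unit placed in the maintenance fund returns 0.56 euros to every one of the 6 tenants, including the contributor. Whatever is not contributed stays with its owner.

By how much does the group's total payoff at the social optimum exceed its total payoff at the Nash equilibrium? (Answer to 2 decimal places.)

424.80 euros

The private return per contributed unit is 0.56 < 1 for everyone, so the Nash equilibrium is zero contribution and the group total is Σ E_j = 59 + 8 + 23 + 25 + 12 + 53 = 180.
Each contributed unit returns 3.360 to the group, so the social optimum is full contribution by everyone: group total = 3.360 × 180 = 604.80.
Efficiency loss = (3.360 − 1) × 180 = 424.80.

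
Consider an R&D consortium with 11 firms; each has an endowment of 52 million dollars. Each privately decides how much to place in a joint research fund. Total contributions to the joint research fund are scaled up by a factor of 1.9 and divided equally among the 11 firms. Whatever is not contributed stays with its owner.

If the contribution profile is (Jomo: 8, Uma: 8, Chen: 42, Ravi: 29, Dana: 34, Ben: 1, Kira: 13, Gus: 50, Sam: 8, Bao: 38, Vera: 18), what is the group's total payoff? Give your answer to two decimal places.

796.10 million dollars

Total contributed: 8 + 8 + 42 + 29 + 34 + 1 + 13 + 50 + 8 + 38 + 18 = 249; total kept: 11 × 52 − 249 = 323.
The joint research fund pays out 1.9 × 249 = 473.10 in aggregate.
Group total = 323 + 473.10 = 796.10.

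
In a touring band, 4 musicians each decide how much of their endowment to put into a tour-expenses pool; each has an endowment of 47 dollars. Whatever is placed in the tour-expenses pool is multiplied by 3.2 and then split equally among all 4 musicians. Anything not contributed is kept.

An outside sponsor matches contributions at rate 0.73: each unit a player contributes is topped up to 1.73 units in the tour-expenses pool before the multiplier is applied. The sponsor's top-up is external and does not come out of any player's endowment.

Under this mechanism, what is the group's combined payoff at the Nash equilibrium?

1040.77 dollars

With the mechanism, a contributed unit returns 3.2 × 1.73 / 4 = 1.3840 per unit of net cost to the contributor — now above 1 — so contributing fully is weakly dominant for every player.
At the Nash equilibrium everyone contributes 47. Group total payoff = 3.2 × 1.73 × 188 = 1040.77.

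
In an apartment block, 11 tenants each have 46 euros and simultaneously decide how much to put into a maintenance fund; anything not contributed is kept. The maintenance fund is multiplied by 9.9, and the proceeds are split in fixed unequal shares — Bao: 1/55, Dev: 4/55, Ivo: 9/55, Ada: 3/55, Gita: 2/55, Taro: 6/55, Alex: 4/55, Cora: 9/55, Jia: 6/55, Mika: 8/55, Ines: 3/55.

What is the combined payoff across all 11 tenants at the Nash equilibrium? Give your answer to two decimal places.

2553.00 euros

Player j's private return per contributed unit is 9.9 × (j's share). Contributing is weakly dominant for j when that share is at least 1/9.9 = 0.1010, and contributing 0 is dominant otherwise.
Ivo, Taro, Cora, Jia and Mika are above the threshold, contributing 46 each; the remaining 6 contribute 0. Total contributed: 230.
The maintenance fund pays out 9.9 × 230 = 2277.00 in total (split across the unequal shares, but the aggregate is all that matters for the group sum).
The 6 free-riders keep 46 each, adding 276. Group total = 276 + 2277.00 = 2553.00.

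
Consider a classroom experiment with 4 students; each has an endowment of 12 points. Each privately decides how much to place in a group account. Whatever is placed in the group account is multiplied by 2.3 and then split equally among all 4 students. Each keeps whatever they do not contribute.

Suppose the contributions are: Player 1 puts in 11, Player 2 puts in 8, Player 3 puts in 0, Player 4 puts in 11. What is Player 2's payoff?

Total contributed: 11 + 8 + 0 + 11 = 30.
Each receives 2.3 × 30 / 4 = 17.25 from the group account.
Player 2 keeps 12 − 8 = 4, so Player 2's payoff is 4 + 17.25 = 21.25.

21.25 points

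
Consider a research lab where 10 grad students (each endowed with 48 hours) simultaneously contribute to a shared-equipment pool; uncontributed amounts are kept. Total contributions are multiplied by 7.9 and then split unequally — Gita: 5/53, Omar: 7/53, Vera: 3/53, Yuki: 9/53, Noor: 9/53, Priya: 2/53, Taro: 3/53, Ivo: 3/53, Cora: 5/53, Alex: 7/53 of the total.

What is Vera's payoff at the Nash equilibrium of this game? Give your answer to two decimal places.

For player j, contributing a unit is worthwhile iff 7.9 × (j's share) ≥ 1, i.e. iff j's share is at least 0.1266.
The shares above 0.1266 belong to Omar, Yuki, Noor and Alex, contributing 48 each; the remaining 6 contribute 0. Total contributed: 192.
Vera keeps 48 and receives 7.9 × 192 × 3/53 = 85.86 from the shared-equipment pool, for a payoff of 133.86.

133.86 hours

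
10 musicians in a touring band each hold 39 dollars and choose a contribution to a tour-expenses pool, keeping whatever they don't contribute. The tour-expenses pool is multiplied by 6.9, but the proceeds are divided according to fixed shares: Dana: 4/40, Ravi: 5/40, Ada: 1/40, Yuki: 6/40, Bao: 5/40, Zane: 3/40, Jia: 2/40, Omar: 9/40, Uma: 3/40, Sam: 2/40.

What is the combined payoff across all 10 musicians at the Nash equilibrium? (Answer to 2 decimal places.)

Each unit j contributes comes back to j as 6.9 × (j's share), so j prefers to contribute only if that share exceeds 1/6.9 = 0.1449; otherwise keeping the unit dominates.
Yuki and Omar are above the threshold, contributing 39 each; the remaining 8 contribute 0. Total contributed: 78.
The tour-expenses pool pays out 6.9 × 78 = 538.20 in total (split across the unequal shares, but the aggregate is all that matters for the group sum).
The 8 free-riders keep 39 each, adding 312. Group total = 312 + 538.20 = 850.20.

850.20 dollars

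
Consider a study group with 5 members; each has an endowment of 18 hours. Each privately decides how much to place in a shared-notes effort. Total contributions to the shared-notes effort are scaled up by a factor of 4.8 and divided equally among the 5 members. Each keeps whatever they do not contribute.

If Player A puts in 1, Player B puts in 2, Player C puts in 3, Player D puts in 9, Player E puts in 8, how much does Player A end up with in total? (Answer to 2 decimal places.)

39.08 hours

Total contributed: 1 + 2 + 3 + 9 + 8 = 23.
Each receives 4.8 × 23 / 5 = 22.08 from the shared-notes effort.
Player A keeps 18 − 1 = 17, so Player A's payoff is 17 + 22.08 = 39.08.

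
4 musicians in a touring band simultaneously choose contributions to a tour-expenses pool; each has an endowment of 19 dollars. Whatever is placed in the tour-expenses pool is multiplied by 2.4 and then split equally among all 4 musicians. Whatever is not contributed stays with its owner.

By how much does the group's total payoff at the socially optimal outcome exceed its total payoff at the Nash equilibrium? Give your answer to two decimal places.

Each contributed unit returns 2.4/4 = 0.6000 to its contributor — below 1 — so contributing 0 is dominant for every player. At the Nash equilibrium everyone keeps their 19, and the group total is 4 × 19 = 76.
Each contributed unit returns 2.400 to the group as a whole (0.6000 to each of 4 players), which exceeds 1, so the social optimum is full contribution: group total = 2.400 × 76 = 182.40.
Efficiency loss = 182.40 − 76 = 106.40.

106.40 dollars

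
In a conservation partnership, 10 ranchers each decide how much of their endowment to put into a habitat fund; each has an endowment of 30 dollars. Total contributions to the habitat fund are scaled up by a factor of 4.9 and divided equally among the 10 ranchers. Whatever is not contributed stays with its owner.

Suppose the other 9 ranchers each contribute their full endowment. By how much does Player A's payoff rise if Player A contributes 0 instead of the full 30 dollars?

15.30 dollars

Switching from a contribution of 30 to 0 lets Player A keep an extra 30 dollars, but lowers the habitat fund by 30, which costs Player A their own share of that drop: 4.9/10 × 30 = 14.70.
Net gain = 30 − 14.70 = 15.30. The private return per contributed unit (0.4900) is below 1, so free-riding is indeed the best response regardless of what the others do.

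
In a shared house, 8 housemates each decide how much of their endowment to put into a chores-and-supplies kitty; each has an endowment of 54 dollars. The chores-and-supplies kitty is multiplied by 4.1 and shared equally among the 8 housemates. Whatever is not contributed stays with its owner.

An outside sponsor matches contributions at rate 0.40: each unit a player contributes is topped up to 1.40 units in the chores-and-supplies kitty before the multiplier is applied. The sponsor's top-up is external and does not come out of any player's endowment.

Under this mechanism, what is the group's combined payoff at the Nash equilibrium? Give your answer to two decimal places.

432.00 dollars

Even with the mechanism, each unit contributed returns only 4.1 × 1.40 / 8 = 0.7175 per unit of net cost, so contributing nothing is still dominant.
At the Nash equilibrium no one contributes; group total payoff = 8 × 54 = 432.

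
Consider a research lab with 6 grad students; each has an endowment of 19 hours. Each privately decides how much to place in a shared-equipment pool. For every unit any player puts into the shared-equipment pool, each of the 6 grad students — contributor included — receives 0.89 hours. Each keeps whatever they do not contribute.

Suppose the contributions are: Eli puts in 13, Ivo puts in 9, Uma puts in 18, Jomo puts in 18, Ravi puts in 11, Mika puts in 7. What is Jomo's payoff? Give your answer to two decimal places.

Total contributed: 13 + 9 + 18 + 18 + 11 + 7 = 76.
Each receives 0.89 × 76 = 67.64 from the shared-equipment pool.
Jomo keeps 19 − 18 = 1, so Jomo's payoff is 1 + 67.64 = 68.64.

68.64 hours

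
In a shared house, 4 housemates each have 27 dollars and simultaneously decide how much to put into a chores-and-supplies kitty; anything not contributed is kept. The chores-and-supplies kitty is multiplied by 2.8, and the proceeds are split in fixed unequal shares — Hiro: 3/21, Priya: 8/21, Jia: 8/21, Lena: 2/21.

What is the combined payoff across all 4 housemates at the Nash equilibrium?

A player with share s gets back 2.8·s per unit contributed, so full contribution is dominant for anyone with s > 1/2.8 = 0.3571 and zero contribution is dominant for anyone below.
Priya and Jia are above the threshold, contributing 27 each; the remaining 2 contribute 0. Total contributed: 54.
The chores-and-supplies kitty pays out 2.8 × 54 = 151.20 in total (split across the unequal shares, but the aggregate is all that matters for the group sum).
The 2 free-riders keep 27 each, adding 54. Group total = 54 + 151.20 = 205.20.

205.20 dollars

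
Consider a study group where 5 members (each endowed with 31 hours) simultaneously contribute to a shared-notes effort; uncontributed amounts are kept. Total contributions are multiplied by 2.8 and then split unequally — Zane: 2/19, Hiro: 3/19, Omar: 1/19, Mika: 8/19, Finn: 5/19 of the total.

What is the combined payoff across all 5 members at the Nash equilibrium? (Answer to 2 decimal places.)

210.80 hours

Each unit j contributes comes back to j as 2.8 × (j's share), so j prefers to contribute only if that share exceeds 1/2.8 = 0.3571; otherwise keeping the unit dominates.
Only Mika (8/19) clears that bar, contributing 31; the remaining 4 contribute 0. Total contributed: 31.
The shared-notes effort pays out 2.8 × 31 = 86.80 in total (split across the unequal shares, but the aggregate is all that matters for the group sum).
The 4 free-riders keep 31 each, adding 124. Group total = 124 + 86.80 = 210.80.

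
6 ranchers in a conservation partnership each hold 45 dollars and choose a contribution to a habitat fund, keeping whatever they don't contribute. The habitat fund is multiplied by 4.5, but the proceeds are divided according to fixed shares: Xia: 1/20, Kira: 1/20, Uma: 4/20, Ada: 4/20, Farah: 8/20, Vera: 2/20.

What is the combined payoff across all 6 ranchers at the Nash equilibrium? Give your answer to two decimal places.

Player j's private return per contributed unit is 4.5 × (j's share). Contributing is weakly dominant for j when that share is at least 1/4.5 = 0.2222, and contributing 0 is dominant otherwise.
Farah alone (share 8/20) is above the threshold, contributing 45; the remaining 5 contribute 0. Total contributed: 45.
The habitat fund pays out 4.5 × 45 = 202.50 in total (split across the unequal shares, but the aggregate is all that matters for the group sum).
The 5 free-riders keep 45 each, adding 225. Group total = 225 + 202.50 = 427.50.

427.50 dollars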